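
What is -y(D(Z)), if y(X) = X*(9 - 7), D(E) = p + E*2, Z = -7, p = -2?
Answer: 32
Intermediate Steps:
D(E) = -2 + 2*E (D(E) = -2 + E*2 = -2 + 2*E)
y(X) = 2*X (y(X) = X*2 = 2*X)
-y(D(Z)) = -2*(-2 + 2*(-7)) = -2*(-2 - 14) = -2*(-16) = -1*(-32) = 32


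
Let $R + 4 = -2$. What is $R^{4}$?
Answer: $1296$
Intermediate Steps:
$R = -6$ ($R = -4 - 2 = -6$)
$R^{4} = \left(-6\right)^{4} = 1296$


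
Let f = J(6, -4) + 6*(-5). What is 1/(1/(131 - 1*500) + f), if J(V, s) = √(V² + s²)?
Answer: -4085199/115486669 - 272322*√13/115486669 ≈ -0.043876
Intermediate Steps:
f = -30 + 2*√13 (f = √(6² + (-4)²) + 6*(-5) = √(36 + 16) - 30 = √52 - 30 = 2*√13 - 30 = -30 + 2*√13 ≈ -22.789)
1/(1/(131 - 1*500) + f) = 1/(1/(131 - 1*500) + (-30 + 2*√13)) = 1/(1/(131 - 500) + (-30 + 2*√13)) = 1/(1/(-369) + (-30 + 2*√13)) = 1/(-1/369 + (-30 + 2*√13)) = 1/(-11071/369 + 2*√13)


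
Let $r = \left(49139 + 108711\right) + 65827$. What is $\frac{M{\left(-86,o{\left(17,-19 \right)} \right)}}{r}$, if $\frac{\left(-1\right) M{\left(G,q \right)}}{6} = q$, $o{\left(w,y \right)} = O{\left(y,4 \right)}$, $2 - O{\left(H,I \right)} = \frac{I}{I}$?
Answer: $- \frac{2}{74559} \approx -2.6824 \cdot 10^{-5}$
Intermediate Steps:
$O{\left(H,I \right)} = 1$ ($O{\left(H,I \right)} = 2 - \frac{I}{I} = 2 - 1 = 1$)
$o{\left(w,y \right)} = 1$
$M{\left(G,q \right)} = - 6 q$
$r = 223677$ ($r = 157850 + 65827 = 223677$)
$\frac{M{\left(-86,o{\left(17,-19 \right)} \right)}}{r} = \frac{\left(-6\right) 1}{223677} = \left(-6\right) \frac{1}{223677} = - \frac{2}{74559}$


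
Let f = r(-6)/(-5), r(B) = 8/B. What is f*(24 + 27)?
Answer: 68/5 ≈ 13.600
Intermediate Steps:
f = 4/15 (f = (8/(-6))/(-5) = (8*(-1/6))*(-1/5) = -4/3*(-1/5) = 4/15 ≈ 0.26667)
f*(24 + 27) = 4*(24 + 27)/15 = (4/15)*51 = 68/5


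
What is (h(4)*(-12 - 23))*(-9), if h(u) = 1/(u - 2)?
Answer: 315/2 ≈ 157.50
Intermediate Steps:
h(u) = 1/(-2 + u)
(h(4)*(-12 - 23))*(-9) = ((-12 - 23)/(-2 + 4))*(-9) = (-35/2)*(-9) = ((½)*(-35))*(-9) = -35/2*(-9) = 315/2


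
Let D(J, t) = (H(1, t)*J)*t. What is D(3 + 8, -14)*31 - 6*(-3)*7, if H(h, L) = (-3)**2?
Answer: -42840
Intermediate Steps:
H(h, L) = 9
D(J, t) = 9*J*t (D(J, t) = (9*J)*t = 9*J*t)
D(3 + 8, -14)*31 - 6*(-3)*7 = (9*(3 + 8)*(-14))*31 - 6*(-3)*7 = (9*11*(-14))*31 + 18*7 = -1386*31 + 126 = -42966 + 126 = -42840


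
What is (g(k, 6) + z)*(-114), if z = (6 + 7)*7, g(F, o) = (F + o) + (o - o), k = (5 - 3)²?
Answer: -11514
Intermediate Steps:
k = 4 (k = 2² = 4)
g(F, o) = F + o (g(F, o) = (F + o) + 0 = F + o)
z = 91 (z = 13*7 = 91)
(g(k, 6) + z)*(-114) = ((4 + 6) + 91)*(-114) = (10 + 91)*(-114) = 101*(-114) = -11514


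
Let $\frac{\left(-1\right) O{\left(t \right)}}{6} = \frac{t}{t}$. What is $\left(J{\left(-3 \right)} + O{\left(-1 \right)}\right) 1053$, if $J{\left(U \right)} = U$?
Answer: $-9477$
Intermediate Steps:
$O{\left(t \right)} = -6$ ($O{\left(t \right)} = - 6 \frac{t}{t} = \left(-6\right) 1 = -6$)
$\left(J{\left(-3 \right)} + O{\left(-1 \right)}\right) 1053 = \left(-3 - 6\right) 1053 = \left(-9\right) 1053 = -9477$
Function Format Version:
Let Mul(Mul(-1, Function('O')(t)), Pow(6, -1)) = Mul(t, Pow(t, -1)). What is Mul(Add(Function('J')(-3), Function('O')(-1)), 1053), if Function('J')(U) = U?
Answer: -9477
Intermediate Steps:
Function('O')(t) = -6 (Function('O')(t) = Mul(-6, Mul(t, Pow(t, -1))) = Mul(-6, 1) = -6)
Mul(Add(Function('J')(-3), Function('O')(-1)), 1053) = Mul(Add(-3, -6), 1053) = Mul(-9, 1053) = -9477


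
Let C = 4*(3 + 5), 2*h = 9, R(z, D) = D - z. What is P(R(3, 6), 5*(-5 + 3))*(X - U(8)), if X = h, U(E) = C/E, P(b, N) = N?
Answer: -5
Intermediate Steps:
h = 9/2 (h = (1/2)*9 = 9/2 ≈ 4.5000)
C = 32 (C = 4*8 = 32)
U(E) = 32/E
X = 9/2 ≈ 4.5000
P(R(3, 6), 5*(-5 + 3))*(X - U(8)) = (5*(-5 + 3))*(9/2 - 32/8) = (5*(-2))*(9/2 - 32/8) = -10*(9/2 - 1*4) = -10*(9/2 - 4) = -10*1/2 = -5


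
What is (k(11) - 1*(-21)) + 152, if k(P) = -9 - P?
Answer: 153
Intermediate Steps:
(k(11) - 1*(-21)) + 152 = ((-9 - 1*11) - 1*(-21)) + 152 = ((-9 - 11) + 21) + 152 = (-20 + 21) + 152 = 1 + 152 = 153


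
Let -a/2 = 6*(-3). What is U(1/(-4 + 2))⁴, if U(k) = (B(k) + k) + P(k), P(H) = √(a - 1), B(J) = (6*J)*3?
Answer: 453161/16 - 9519*√35/2 ≈ 164.98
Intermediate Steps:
a = 36 (a = -12*(-3) = -2*(-18) = 36)
B(J) = 18*J
P(H) = √35 (P(H) = √(36 - 1) = √35)
U(k) = √35 + 19*k (U(k) = (18*k + k) + √35 = 19*k + √35 = √35 + 19*k)
U(1/(-4 + 2))⁴ = (√35 + 19/(-4 + 2))⁴ = (√35 + 19/(-2))⁴ = (√35 + 19*(-½))⁴ = (√35 - 19/2)⁴ = (-19/2 + √35)⁴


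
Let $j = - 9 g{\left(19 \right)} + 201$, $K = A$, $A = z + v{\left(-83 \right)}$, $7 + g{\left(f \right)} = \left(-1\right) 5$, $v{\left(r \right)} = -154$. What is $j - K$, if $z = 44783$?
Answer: $-44320$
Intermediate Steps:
$g{\left(f \right)} = -12$ ($g{\left(f \right)} = -7 - 5 = -12$)
$A = 44629$ ($A = 44783 - 154 = 44629$)
$K = 44629$
$j = 309$ ($j = \left(-9\right) \left(-12\right) + 201 = 108 + 201 = 309$)
$j - K = 309 - 44629 = -44320$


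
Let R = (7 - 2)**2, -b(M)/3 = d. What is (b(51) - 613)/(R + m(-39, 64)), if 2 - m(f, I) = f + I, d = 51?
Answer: -383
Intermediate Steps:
b(M) = -153 (b(M) = -3*51 = -153)
R = 25 (R = 5**2 = 25)
m(f, I) = 2 - I - f (m(f, I) = 2 - (f + I) = 2 - (I + f) = 2 + (-I - f) = 2 - I - f)
(b(51) - 613)/(R + m(-39, 64)) = (-153 - 613)/(25 + (2 - 1*64 - 1*(-39))) = -766/(25 + (2 - 64 + 39)) = -766/(25 - 23) = -766/2 = -766*1/2 = -383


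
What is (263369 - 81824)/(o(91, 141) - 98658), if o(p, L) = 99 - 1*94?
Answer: -181545/98653 ≈ -1.8402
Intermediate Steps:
o(p, L) = 5 (o(p, L) = 99 - 94 = 5)
(263369 - 81824)/(o(91, 141) - 98658) = (263369 - 81824)/(5 - 98658) = 181545/(-98653) = 181545*(-1/98653) = -181545/98653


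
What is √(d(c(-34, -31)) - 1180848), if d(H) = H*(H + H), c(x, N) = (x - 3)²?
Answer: √2567474 ≈ 1602.3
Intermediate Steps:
c(x, N) = (-3 + x)²
d(H) = 2*H² (d(H) = H*(2*H) = 2*H²)
√(d(c(-34, -31)) - 1180848) = √(2*((-3 - 34)²)² - 1180848) = √(2*((-37)²)² - 1180848) = √(2*1369² - 1180848) = √(2*1874161 - 1180848) = √(3748322 - 1180848) = √2567474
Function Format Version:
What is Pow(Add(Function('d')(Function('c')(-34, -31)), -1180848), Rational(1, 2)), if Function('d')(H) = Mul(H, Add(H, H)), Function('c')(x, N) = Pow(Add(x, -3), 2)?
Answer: Pow(2567474, Rational(1, 2)) ≈ 1602.3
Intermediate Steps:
Function('c')(x, N) = Pow(Add(-3, x), 2)
Function('d')(H) = Mul(2, Pow(H, 2)) (Function('d')(H) = Mul(H, Mul(2, H)) = Mul(2, Pow(H, 2)))
Pow(Add(Function('d')(Function('c')(-34, -31)), -1180848), Rational(1, 2)) = Pow(Add(Mul(2, Pow(Pow(Add(-3, -34), 2), 2)), -1180848), Rational(1, 2)) = Pow(Add(Mul(2, Pow(Pow(-37, 2), 2)), -1180848), Rational(1, 2)) = Pow(Add(Mul(2, Pow(1369, 2)), -1180848), Rational(1, 2)) = Pow(Add(Mul(2, 1874161), -1180848), Rational(1, 2)) = Pow(Add(3748322, -1180848), Rational(1, 2)) = Pow(2567474, Rational(1, 2))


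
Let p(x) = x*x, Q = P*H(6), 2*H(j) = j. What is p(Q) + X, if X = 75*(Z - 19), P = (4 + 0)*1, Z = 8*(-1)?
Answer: -1881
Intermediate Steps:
Z = -8
H(j) = j/2
P = 4 (P = 4*1 = 4)
X = -2025 (X = 75*(-8 - 19) = 75*(-27) = -2025)
Q = 12 (Q = 4*((½)*6) = 4*3 = 12)
p(x) = x²
p(Q) + X = 12² - 2025 = 144 - 2025 = -1881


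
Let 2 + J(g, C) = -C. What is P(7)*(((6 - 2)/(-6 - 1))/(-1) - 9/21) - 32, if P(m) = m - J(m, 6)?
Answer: -209/7 ≈ -29.857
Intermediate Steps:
J(g, C) = -2 - C
P(m) = 8 + m (P(m) = m - (-2 - 1*6) = m - (-2 - 6) = m - 1*(-8) = m + 8 = 8 + m)
P(7)*(((6 - 2)/(-6 - 1))/(-1) - 9/21) - 32 = (8 + 7)*(((6 - 2)/(-6 - 1))/(-1) - 9/21) - 32 = 15*((4/(-7))*(-1) - 9*1/21) - 32 = 15*((4*(-1/7))*(-1) - 3/7) - 32 = 15*(-4/7*(-1) - 3/7) - 32 = 15*(4/7 - 3/7) - 32 = 15*(1/7) - 32 = 15/7 - 32 = -209/7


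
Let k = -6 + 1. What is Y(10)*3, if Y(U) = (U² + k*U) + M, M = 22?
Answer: 216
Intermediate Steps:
k = -5
Y(U) = 22 + U² - 5*U (Y(U) = (U² - 5*U) + 22 = 22 + U² - 5*U)
Y(10)*3 = (22 + 10² - 5*10)*3 = (22 + 100 - 50)*3 = 72*3 = 216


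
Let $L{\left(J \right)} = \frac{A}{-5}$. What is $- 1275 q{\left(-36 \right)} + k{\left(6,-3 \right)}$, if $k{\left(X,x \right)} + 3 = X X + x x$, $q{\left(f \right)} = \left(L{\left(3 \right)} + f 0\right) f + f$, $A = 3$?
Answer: $18402$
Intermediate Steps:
$L{\left(J \right)} = - \frac{3}{5}$ ($L{\left(J \right)} = \frac{3}{-5} = 3 \left(- \frac{1}{5}\right) = - \frac{3}{5}$)
$q{\left(f \right)} = \frac{2 f}{5}$ ($q{\left(f \right)} = \left(- \frac{3}{5} + f 0\right) f + f = \left(- \frac{3}{5} + 0\right) f + f = - \frac{3 f}{5} + f = \frac{2 f}{5}$)
$k{\left(X,x \right)} = -3 + X^{2} + x^{2}$ ($k{\left(X,x \right)} = -3 + \left(X X + x x\right) = -3 + \left(X^{2} + x^{2}\right) = -3 + X^{2} + x^{2}$)
$- 1275 q{\left(-36 \right)} + k{\left(6,-3 \right)} = - 1275 \cdot \frac{2}{5} \left(-36\right) + \left(-3 + 6^{2} + \left(-3\right)^{2}\right) = \left(-1275\right) \left(- \frac{72}{5}\right) + \left(-3 + 36 + 9\right) = 18360 + 42 = 18402$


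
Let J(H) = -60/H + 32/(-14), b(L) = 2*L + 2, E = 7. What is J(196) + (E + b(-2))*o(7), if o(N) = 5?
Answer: 1098/49 ≈ 22.408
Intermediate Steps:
b(L) = 2 + 2*L
J(H) = -16/7 - 60/H (J(H) = -60/H + 32*(-1/14) = -60/H - 16/7 = -16/7 - 60/H)
J(196) + (E + b(-2))*o(7) = (-16/7 - 60/196) + (7 + (2 + 2*(-2)))*5 = (-16/7 - 60*1/196) + (7 + (2 - 4))*5 = (-16/7 - 15/49) + (7 - 2)*5 = -127/49 + 5*5 = -127/49 + 25 = 1098/49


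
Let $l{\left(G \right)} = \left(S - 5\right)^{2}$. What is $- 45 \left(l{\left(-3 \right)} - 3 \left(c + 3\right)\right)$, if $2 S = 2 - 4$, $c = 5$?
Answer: $-540$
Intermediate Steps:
$S = -1$ ($S = \frac{2 - 4}{2} = \frac{1}{2} \left(-2\right) = -1$)
$l{\left(G \right)} = 36$ ($l{\left(G \right)} = \left(-1 - 5\right)^{2} = \left(-6\right)^{2} = 36$)
$- 45 \left(l{\left(-3 \right)} - 3 \left(c + 3\right)\right) = - 45 \left(36 - 3 \left(5 + 3\right)\right) = - 45 \left(36 - 24\right) = \left(-45\right) 12 = -540$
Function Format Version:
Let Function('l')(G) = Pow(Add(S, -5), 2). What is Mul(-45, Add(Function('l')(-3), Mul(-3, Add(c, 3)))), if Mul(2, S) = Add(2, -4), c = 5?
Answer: -540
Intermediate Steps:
S = -1 (S = Mul(Rational(1, 2), Add(2, -4)) = Mul(Rational(1, 2), -2) = -1)
Function('l')(G) = 36 (Function('l')(G) = Pow(Add(-1, -5), 2) = Pow(-6, 2) = 36)
Mul(-45, Add(Function('l')(-3), Mul(-3, Add(c, 3)))) = Mul(-45, Add(36, Mul(-3, Add(5, 3)))) = Mul(-45, Add(36, Mul(-3, 8))) = Mul(-45, Add(36, -24)) = Mul(-45, 12) = -540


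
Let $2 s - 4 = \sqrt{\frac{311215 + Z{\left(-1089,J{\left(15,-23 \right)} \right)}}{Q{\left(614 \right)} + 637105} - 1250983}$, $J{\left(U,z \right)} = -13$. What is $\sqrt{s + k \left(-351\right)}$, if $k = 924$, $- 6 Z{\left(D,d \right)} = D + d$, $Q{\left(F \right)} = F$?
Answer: $\frac{\sqrt{-527588248711029768 + 1275438 i \sqrt{508756476985474355}}}{1275438} \approx 0.491 + 569.49 i$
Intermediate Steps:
$Z{\left(D,d \right)} = - \frac{D}{6} - \frac{d}{6}$ ($Z{\left(D,d \right)} = - \frac{D + d}{6} = - \frac{D}{6} - \frac{d}{6}$)
$s = 2 + \frac{i \sqrt{508756476985474355}}{1275438}$ ($s = 2 + \frac{\sqrt{\frac{311215 - - \frac{551}{3}}{614 + 637105} - 1250983}}{2} = 2 + \frac{\sqrt{\frac{311215 + \left(\frac{363}{2} + \frac{13}{6}\right)}{637719} - 1250983}}{2} = 2 + \frac{\sqrt{\left(311215 + \frac{551}{3}\right) \frac{1}{637719} - 1250983}}{2} = 2 + \frac{\sqrt{\frac{934196}{3} \cdot \frac{1}{637719} - 1250983}}{2} = 2 + \frac{\sqrt{\frac{934196}{1913157} - 1250983}}{2} = 2 + \frac{\sqrt{- \frac{2393325949135}{1913157}}}{2} = 2 + \frac{\frac{1}{637719} i \sqrt{508756476985474355}}{2} = 2 + \frac{i \sqrt{508756476985474355}}{1275438} \approx 2.0 + 559.24 i$)
$\sqrt{s + k \left(-351\right)} = \sqrt{\left(2 + \frac{i \sqrt{508756476985474355}}{1275438}\right) + 924 \left(-351\right)} = \sqrt{\left(2 + \frac{i \sqrt{508756476985474355}}{1275438}\right) - 324324} = \sqrt{-324322 + \frac{i \sqrt{508756476985474355}}{1275438}}$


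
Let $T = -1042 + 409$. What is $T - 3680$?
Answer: $-4313$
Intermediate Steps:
$T = -633$
$T - 3680 = -633 - 3680 = -4313$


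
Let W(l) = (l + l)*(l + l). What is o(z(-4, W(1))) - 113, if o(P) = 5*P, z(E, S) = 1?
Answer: -108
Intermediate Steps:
W(l) = 4*l**2 (W(l) = (2*l)*(2*l) = 4*l**2)
o(z(-4, W(1))) - 113 = 5*1 - 113 = 5 - 113 = -108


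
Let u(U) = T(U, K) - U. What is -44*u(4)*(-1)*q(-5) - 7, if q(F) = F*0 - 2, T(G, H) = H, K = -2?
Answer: 521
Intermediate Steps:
u(U) = -2 - U
q(F) = -2 (q(F) = 0 - 2 = -2)
-44*u(4)*(-1)*q(-5) - 7 = -44*(-2 - 1*4)*(-1)*(-2) - 7 = -44*(-2 - 4)*(-1)*(-2) - 7 = -44*(-6*(-1))*(-2) - 7 = -264*(-2) - 7 = -44*(-12) - 7 = 528 - 7 = 521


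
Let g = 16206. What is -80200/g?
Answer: -40100/8103 ≈ -4.9488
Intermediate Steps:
-80200/g = -80200/16206 = -80200*1/16206 = -40100/8103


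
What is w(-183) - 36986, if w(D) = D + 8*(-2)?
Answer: -37185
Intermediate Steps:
w(D) = -16 + D (w(D) = D - 16 = -16 + D)
w(-183) - 36986 = (-16 - 183) - 36986 = -199 - 36986 = -37185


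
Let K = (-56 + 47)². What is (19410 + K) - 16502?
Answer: 2989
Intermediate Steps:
K = 81 (K = (-9)² = 81)
(19410 + K) - 16502 = (19410 + 81) - 16502 = 19491 - 16502 = 2989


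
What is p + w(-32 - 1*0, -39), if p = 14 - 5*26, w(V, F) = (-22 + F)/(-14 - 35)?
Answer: -5623/49 ≈ -114.76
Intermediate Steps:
w(V, F) = 22/49 - F/49 (w(V, F) = (-22 + F)/(-49) = (-22 + F)*(-1/49) = 22/49 - F/49)
p = -116 (p = 14 - 130 = -116)
p + w(-32 - 1*0, -39) = -116 + (22/49 - 1/49*(-39)) = -116 + (22/49 + 39/49) = -116 + 61/49 = -5623/49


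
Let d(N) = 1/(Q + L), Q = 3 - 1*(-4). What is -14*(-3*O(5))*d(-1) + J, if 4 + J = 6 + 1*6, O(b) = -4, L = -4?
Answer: -48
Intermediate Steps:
Q = 7 (Q = 3 + 4 = 7)
J = 8 (J = -4 + (6 + 1*6) = -4 + (6 + 6) = -4 + 12 = 8)
d(N) = ⅓ (d(N) = 1/(7 - 4) = 1/3 = ⅓)
-14*(-3*O(5))*d(-1) + J = -14*(-3*(-4))/3 + 8 = -168/3 + 8 = -14*4 + 8 = -56 + 8 = -48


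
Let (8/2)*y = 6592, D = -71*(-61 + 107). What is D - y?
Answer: -4914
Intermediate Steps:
D = -3266 (D = -71*46 = -3266)
y = 1648 (y = (1/4)*6592 = 1648)
D - y = -3266 - 1*1648 = -3266 - 1648 = -4914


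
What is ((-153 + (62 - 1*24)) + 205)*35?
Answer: 3150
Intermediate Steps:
((-153 + (62 - 1*24)) + 205)*35 = ((-153 + (62 - 24)) + 205)*35 = ((-153 + 38) + 205)*35 = (-115 + 205)*35 = 90*35 = 3150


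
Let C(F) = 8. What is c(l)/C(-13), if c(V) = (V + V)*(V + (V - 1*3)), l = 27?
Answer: 1377/4 ≈ 344.25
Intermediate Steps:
c(V) = 2*V*(-3 + 2*V) (c(V) = (2*V)*(V + (V - 3)) = (2*V)*(V + (-3 + V)) = (2*V)*(-3 + 2*V) = 2*V*(-3 + 2*V))
c(l)/C(-13) = (2*27*(-3 + 2*27))/8 = (2*27*(-3 + 54))*(⅛) = (2*27*51)*(⅛) = 2754*(⅛) = 1377/4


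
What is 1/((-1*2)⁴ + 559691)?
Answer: 1/559707 ≈ 1.7866e-6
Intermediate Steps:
1/((-1*2)⁴ + 559691) = 1/((-2)⁴ + 559691) = 1/(16 + 559691) = 1/559707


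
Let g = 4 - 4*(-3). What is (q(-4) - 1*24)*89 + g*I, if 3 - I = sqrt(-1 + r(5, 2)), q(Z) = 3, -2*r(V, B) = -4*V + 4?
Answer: -1821 - 16*sqrt(7) ≈ -1863.3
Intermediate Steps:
r(V, B) = -2 + 2*V (r(V, B) = -(-4*V + 4)/2 = -(4 - 4*V)/2 = -2 + 2*V)
g = 16 (g = 4 + 12 = 16)
I = 3 - sqrt(7) (I = 3 - sqrt(-1 + (-2 + 2*5)) = 3 - sqrt(-1 + (-2 + 10)) = 3 - sqrt(-1 + 8) = 3 - sqrt(7) ≈ 0.35425)
(q(-4) - 1*24)*89 + g*I = (3 - 1*24)*89 + 16*(3 - sqrt(7)) = (3 - 24)*89 + (48 - 16*sqrt(7)) = -21*89 + (48 - 16*sqrt(7)) = -1869 + (48 - 16*sqrt(7)) = -1821 - 16*sqrt(7)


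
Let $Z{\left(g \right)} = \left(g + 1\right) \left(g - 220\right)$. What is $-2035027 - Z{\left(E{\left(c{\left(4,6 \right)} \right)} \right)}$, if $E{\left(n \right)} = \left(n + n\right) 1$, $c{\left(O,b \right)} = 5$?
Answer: $-2032717$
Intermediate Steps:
$E{\left(n \right)} = 2 n$ ($E{\left(n \right)} = 2 n 1 = 2 n$)
$Z{\left(g \right)} = \left(1 + g\right) \left(-220 + g\right)$
$-2035027 - Z{\left(E{\left(c{\left(4,6 \right)} \right)} \right)} = -2035027 - \left(-220 + \left(2 \cdot 5\right)^{2} - 219 \cdot 2 \cdot 5\right) = -2035027 - \left(-220 + 10^{2} - 2190\right) = -2035027 - \left(-220 + 100 - 2190\right) = -2035027 - -2310 = -2035027 + 2310 = -2032717$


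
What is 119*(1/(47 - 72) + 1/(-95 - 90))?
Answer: -4998/925 ≈ -5.4032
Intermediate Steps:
119*(1/(47 - 72) + 1/(-95 - 90)) = 119*(1/(-25) + 1/(-185)) = 119*(-1/25 - 1/185) = 119*(-42/925) = -4998/925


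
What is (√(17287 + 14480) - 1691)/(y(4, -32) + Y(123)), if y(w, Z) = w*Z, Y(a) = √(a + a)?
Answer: 108224/8069 - 64*√31767/8069 - 3*√868298/16138 + 1691*√246/16138 ≈ 13.469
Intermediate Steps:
Y(a) = √2*√a (Y(a) = √(2*a) = √2*√a)
y(w, Z) = Z*w
(√(17287 + 14480) - 1691)/(y(4, -32) + Y(123)) = (√(17287 + 14480) - 1691)/(-32*4 + √2*√123) = (√31767 - 1691)/(-128 + √246) = (-1691 + √31767)/(-128 + √246)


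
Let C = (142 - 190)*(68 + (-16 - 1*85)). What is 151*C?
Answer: 239184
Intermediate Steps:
C = 1584 (C = -48*(68 + (-16 - 85)) = -48*(68 - 101) = -48*(-33) = 1584)
151*C = 151*1584 = 239184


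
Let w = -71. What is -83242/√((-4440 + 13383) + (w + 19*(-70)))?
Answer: -41621*√838/1257 ≈ -958.52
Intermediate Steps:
-83242/√((-4440 + 13383) + (w + 19*(-70))) = -83242/√((-4440 + 13383) + (-71 + 19*(-70))) = -83242/√(8943 + (-71 - 1330)) = -83242/√(8943 - 1401) = -83242*√838/2514 = -41621*√838/1257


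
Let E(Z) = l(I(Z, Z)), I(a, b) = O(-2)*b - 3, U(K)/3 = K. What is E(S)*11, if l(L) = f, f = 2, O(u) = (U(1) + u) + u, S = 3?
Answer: 22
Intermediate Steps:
U(K) = 3*K
O(u) = 3 + 2*u (O(u) = (3*1 + u) + u = (3 + u) + u = 3 + 2*u)
I(a, b) = -3 - b (I(a, b) = (3 + 2*(-2))*b - 3 = (3 - 4)*b - 3 = -b - 3 = -3 - b)
l(L) = 2
E(Z) = 2
E(S)*11 = 2*11 = 22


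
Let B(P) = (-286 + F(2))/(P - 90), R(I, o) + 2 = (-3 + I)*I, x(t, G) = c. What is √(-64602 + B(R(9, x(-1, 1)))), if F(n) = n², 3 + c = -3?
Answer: I*√23318643/19 ≈ 254.15*I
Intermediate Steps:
c = -6 (c = -3 - 3 = -6)
x(t, G) = -6
R(I, o) = -2 + I*(-3 + I) (R(I, o) = -2 + (-3 + I)*I = -2 + I*(-3 + I))
B(P) = -282/(-90 + P) (B(P) = (-286 + 2²)/(P - 90) = (-286 + 4)/(-90 + P) = -282/(-90 + P))
√(-64602 + B(R(9, x(-1, 1)))) = √(-64602 - 282/(-90 + (-2 + 9² - 3*9))) = √(-64602 - 282/(-90 + (-2 + 81 - 27))) = √(-64602 - 282/(-90 + 52)) = √(-64602 - 282/(-38)) = √(-64602 - 282*(-1/38)) = √(-64602 + 141/19) = √(-1227297/19) = I*√23318643/19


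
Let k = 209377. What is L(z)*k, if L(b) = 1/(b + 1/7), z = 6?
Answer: 1465639/43 ≈ 34085.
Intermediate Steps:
L(b) = 1/(⅐ + b) (L(b) = 1/(b + ⅐) = 1/(⅐ + b))
L(z)*k = (7/(1 + 7*6))*209377 = (7/(1 + 42))*209377 = (7/43)*209377 = 1465639/43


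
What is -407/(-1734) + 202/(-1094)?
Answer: 47495/948498 ≈ 0.050074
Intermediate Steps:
-407/(-1734) + 202/(-1094) = -407*(-1/1734) + 202*(-1/1094) = 407/1734 - 101/547 = 47495/948498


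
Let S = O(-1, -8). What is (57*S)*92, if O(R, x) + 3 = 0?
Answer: -15732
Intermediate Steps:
O(R, x) = -3 (O(R, x) = -3 + 0 = -3)
S = -3
(57*S)*92 = (57*(-3))*92 = -171*92 = -15732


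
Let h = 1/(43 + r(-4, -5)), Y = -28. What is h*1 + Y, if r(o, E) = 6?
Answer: -1371/49 ≈ -27.980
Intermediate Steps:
h = 1/49 (h = 1/(43 + 6) = 1/49 ≈ 0.020408)
h*1 + Y = (1/49)*1 - 28 = 1/49 - 28 = -1371/49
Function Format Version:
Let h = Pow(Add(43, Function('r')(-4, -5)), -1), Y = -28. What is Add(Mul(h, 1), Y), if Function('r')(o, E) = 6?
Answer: Rational(-1371, 49) ≈ -27.980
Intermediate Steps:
h = Rational(1, 49) (h = Pow(Add(43, 6), -1) = Pow(49, -1) = Rational(1, 49) ≈ 0.020408)
Add(Mul(h, 1), Y) = Add(Mul(Rational(1, 49), 1), -28) = Add(Rational(1, 49), -28) = Rational(-1371, 49)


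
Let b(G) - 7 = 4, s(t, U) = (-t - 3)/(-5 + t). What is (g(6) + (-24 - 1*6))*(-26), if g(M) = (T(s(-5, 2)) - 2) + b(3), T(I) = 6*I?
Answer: 2886/5 ≈ 577.20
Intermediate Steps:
s(t, U) = (-3 - t)/(-5 + t)
b(G) = 11 (b(G) = 7 + 4 = 11)
g(M) = 39/5 (g(M) = (6*((-3 - 1*(-5))/(-5 - 5)) - 2) + 11 = (6*((-3 + 5)/(-10)) - 2) + 11 = (6*(-1/10*2) - 2) + 11 = (6*(-1/5) - 2) + 11 = (-6/5 - 2) + 11 = -16/5 + 11 = 39/5)
(g(6) + (-24 - 1*6))*(-26) = (39/5 + (-24 - 1*6))*(-26) = (39/5 + (-24 - 6))*(-26) = (39/5 - 30)*(-26) = -111/5*(-26) = 2886/5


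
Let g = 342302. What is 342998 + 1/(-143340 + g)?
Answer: 68243568077/198962 ≈ 3.4300e+5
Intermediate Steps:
342998 + 1/(-143340 + g) = 342998 + 1/(-143340 + 342302) = 342998 + 1/198962 = 68243568077/198962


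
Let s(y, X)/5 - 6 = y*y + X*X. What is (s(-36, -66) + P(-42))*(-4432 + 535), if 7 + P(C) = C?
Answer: -110055177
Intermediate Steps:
s(y, X) = 30 + 5*X² + 5*y² (s(y, X) = 30 + 5*(y*y + X*X) = 30 + 5*(y² + X²) = 30 + 5*(X² + y²) = 30 + (5*X² + 5*y²) = 30 + 5*X² + 5*y²)
P(C) = -7 + C
(s(-36, -66) + P(-42))*(-4432 + 535) = ((30 + 5*(-66)² + 5*(-36)²) + (-7 - 42))*(-4432 + 535) = ((30 + 5*4356 + 5*1296) - 49)*(-3897) = ((30 + 21780 + 6480) - 49)*(-3897) = (28290 - 49)*(-3897) = 28241*(-3897) = -110055177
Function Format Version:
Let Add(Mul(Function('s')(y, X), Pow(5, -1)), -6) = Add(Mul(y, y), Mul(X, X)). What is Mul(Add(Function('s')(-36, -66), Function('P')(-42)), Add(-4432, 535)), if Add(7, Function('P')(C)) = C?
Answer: -110055177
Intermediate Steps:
Function('s')(y, X) = Add(30, Mul(5, Pow(X, 2)), Mul(5, Pow(y, 2))) (Function('s')(y, X) = Add(30, Mul(5, Add(Mul(y, y), Mul(X, X)))) = Add(30, Mul(5, Add(Pow(y, 2), Pow(X, 2)))) = Add(30, Mul(5, Add(Pow(X, 2), Pow(y, 2)))) = Add(30, Add(Mul(5, Pow(X, 2)), Mul(5, Pow(y, 2)))) = Add(30, Mul(5, Pow(X, 2)), Mul(5, Pow(y, 2))))
Function('P')(C) = Add(-7, C)
Mul(Add(Function('s')(-36, -66), Function('P')(-42)), Add(-4432, 535)) = Mul(Add(Add(30, Mul(5, Pow(-66, 2)), Mul(5, Pow(-36, 2))), Add(-7, -42)), Add(-4432, 535)) = Mul(Add(Add(30, Mul(5, 4356), Mul(5, 1296)), -49), -3897) = Mul(Add(Add(30, 21780, 6480), -49), -3897) = Mul(Add(28290, -49), -3897) = Mul(28241, -3897) = -110055177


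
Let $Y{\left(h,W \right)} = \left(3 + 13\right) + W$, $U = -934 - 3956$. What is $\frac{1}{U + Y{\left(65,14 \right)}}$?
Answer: $- \frac{1}{4860} \approx -0.00020576$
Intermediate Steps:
$U = -4890$
$Y{\left(h,W \right)} = 16 + W$
$\frac{1}{U + Y{\left(65,14 \right)}} = \frac{1}{-4890 + \left(16 + 14\right)} = \frac{1}{-4890 + 30} = \frac{1}{-4860} = - \frac{1}{4860}$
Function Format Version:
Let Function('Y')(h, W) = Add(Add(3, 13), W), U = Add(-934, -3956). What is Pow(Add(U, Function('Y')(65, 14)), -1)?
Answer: Rational(-1, 4860) ≈ -0.00020576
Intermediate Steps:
U = -4890
Function('Y')(h, W) = Add(16, W)
Pow(Add(U, Function('Y')(65, 14)), -1) = Pow(Add(-4890, Add(16, 14)), -1) = Pow(Add(-4890, 30), -1) = Pow(-4860, -1) = Rational(-1, 4860)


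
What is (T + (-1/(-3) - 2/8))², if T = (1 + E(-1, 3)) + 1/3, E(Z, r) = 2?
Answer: 1681/144 ≈ 11.674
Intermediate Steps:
T = 10/3 (T = (1 + 2) + 1/3 = 3 + ⅓ = 10/3 ≈ 3.3333)
(T + (-1/(-3) - 2/8))² = (10/3 + (-1/(-3) - 2/8))² = (10/3 + (-1*(-⅓) - 2*⅛))² = (10/3 + (⅓ - ¼))² = (10/3 + 1/12)² = (41/12)² = 1681/144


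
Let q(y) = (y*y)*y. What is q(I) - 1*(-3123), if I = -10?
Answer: 2123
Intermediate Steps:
q(y) = y**3 (q(y) = y**2*y = y**3)
q(I) - 1*(-3123) = (-10)**3 - 1*(-3123) = -1000 + 3123 = 2123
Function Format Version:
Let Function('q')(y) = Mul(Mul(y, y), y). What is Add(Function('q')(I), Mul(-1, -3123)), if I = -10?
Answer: 2123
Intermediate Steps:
Function('q')(y) = Pow(y, 3) (Function('q')(y) = Mul(Pow(y, 2), y) = Pow(y, 3))
Add(Function('q')(I), Mul(-1, -3123)) = Add(Pow(-10, 3), Mul(-1, -3123)) = Add(-1000, 3123) = 2123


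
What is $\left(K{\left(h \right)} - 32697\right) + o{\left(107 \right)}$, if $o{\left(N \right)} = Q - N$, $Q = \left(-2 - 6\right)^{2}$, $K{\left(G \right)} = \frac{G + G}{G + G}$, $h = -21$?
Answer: $-32739$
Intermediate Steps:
$K{\left(G \right)} = 1$ ($K{\left(G \right)} = \frac{2 G}{2 G} = 2 G \frac{1}{2 G} = 1$)
$Q = 64$ ($Q = \left(-8\right)^{2} = 64$)
$o{\left(N \right)} = 64 - N$
$\left(K{\left(h \right)} - 32697\right) + o{\left(107 \right)} = \left(1 - 32697\right) + \left(64 - 107\right) = -32696 + \left(64 - 107\right) = -32696 - 43 = -32739$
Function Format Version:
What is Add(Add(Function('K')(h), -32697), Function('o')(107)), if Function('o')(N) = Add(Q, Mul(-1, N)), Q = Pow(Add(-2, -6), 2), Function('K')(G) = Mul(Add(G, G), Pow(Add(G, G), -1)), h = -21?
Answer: -32739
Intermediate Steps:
Function('K')(G) = 1 (Function('K')(G) = Mul(Mul(2, G), Pow(Mul(2, G), -1)) = Mul(Mul(2, G), Mul(Rational(1, 2), Pow(G, -1))) = 1)
Q = 64 (Q = Pow(-8, 2) = 64)
Function('o')(N) = Add(64, Mul(-1, N))
Add(Add(Function('K')(h), -32697), Function('o')(107)) = Add(Add(1, -32697), Add(64, Mul(-1, 107))) = Add(-32696, Add(64, -107)) = Add(-32696, -43) = -32739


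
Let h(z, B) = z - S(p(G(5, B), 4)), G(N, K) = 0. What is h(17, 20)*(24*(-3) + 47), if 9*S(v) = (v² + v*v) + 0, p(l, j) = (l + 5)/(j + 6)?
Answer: -7625/18 ≈ -423.61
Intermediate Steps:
p(l, j) = (5 + l)/(6 + j)
S(v) = 2*v²/9 (S(v) = ((v² + v*v) + 0)/9 = ((v² + v²) + 0)/9 = (2*v² + 0)/9 = (2*v²)/9 = 2*v²/9)
h(z, B) = -1/18 + z (h(z, B) = z - 2*((5 + 0)/(6 + 4))²/9 = z - 2*(5/10)²/9 = z - 2*((⅒)*5)²/9 = z - 2*(½)²/9 = z - 2/(9*4) = z - 1*1/18 = z - 1/18 = -1/18 + z)
h(17, 20)*(24*(-3) + 47) = (-1/18 + 17)*(24*(-3) + 47) = 305*(-72 + 47)/18 = (305/18)*(-25) = -7625/18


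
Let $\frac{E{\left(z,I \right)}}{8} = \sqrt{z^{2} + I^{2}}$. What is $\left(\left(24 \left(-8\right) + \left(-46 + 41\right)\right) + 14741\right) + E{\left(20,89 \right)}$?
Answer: $14544 + 8 \sqrt{8321} \approx 15274.0$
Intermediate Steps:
$E{\left(z,I \right)} = 8 \sqrt{I^{2} + z^{2}}$ ($E{\left(z,I \right)} = 8 \sqrt{z^{2} + I^{2}} = 8 \sqrt{I^{2} + z^{2}}$)
$\left(\left(24 \left(-8\right) + \left(-46 + 41\right)\right) + 14741\right) + E{\left(20,89 \right)} = \left(\left(24 \left(-8\right) + \left(-46 + 41\right)\right) + 14741\right) + 8 \sqrt{89^{2} + 20^{2}} = \left(\left(-192 - 5\right) + 14741\right) + 8 \sqrt{7921 + 400} = \left(-197 + 14741\right) + 8 \sqrt{8321} = 14544 + 8 \sqrt{8321}$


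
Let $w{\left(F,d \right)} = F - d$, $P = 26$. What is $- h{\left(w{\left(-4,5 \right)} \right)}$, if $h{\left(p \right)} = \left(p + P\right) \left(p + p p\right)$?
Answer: $-1224$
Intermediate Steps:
$h{\left(p \right)} = \left(26 + p\right) \left(p + p^{2}\right)$ ($h{\left(p \right)} = \left(p + 26\right) \left(p + p p\right) = \left(26 + p\right) \left(p + p^{2}\right)$)
$- h{\left(w{\left(-4,5 \right)} \right)} = - \left(-4 - 5\right) \left(26 + \left(-4 - 5\right)^{2} + 27 \left(-4 - 5\right)\right) = - \left(-9\right) \left(26 + \left(-9\right)^{2} + 27 \left(-9\right)\right) = - \left(-9\right) \left(26 + 81 - 243\right) = - \left(-9\right) \left(-136\right) = \left(-1\right) 1224 = -1224$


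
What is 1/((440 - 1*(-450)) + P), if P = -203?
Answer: 1/687 ≈ 0.0014556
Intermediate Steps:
1/((440 - 1*(-450)) + P) = 1/((440 - 1*(-450)) - 203) = 1/((440 + 450) - 203) = 1/(890 - 203) = 1/687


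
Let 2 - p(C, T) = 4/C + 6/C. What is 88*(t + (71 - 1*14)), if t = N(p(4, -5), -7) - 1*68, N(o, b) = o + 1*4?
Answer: -660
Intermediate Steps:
p(C, T) = 2 - 10/C (p(C, T) = 2 - (4/C + 6/C) = 2 - 10/C)
N(o, b) = 4 + o (N(o, b) = o + 4 = 4 + o)
t = -129/2 (t = (4 + (2 - 10/4)) - 1*68 = (4 + (2 - 10*¼)) - 68 = (4 + (2 - 5/2)) - 68 = (4 - ½) - 68 = 7/2 - 68 = -129/2 ≈ -64.500)
88*(t + (71 - 1*14)) = 88*(-129/2 + (71 - 1*14)) = 88*(-129/2 + (71 - 14)) = 88*(-129/2 + 57) = 88*(-15/2) = -660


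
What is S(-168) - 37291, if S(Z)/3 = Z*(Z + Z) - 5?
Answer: 132038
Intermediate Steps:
S(Z) = -15 + 6*Z**2 (S(Z) = 3*(Z*(Z + Z) - 5) = 3*(Z*(2*Z) - 5) = 3*(2*Z**2 - 5) = 3*(-5 + 2*Z**2) = -15 + 6*Z**2)
S(-168) - 37291 = (-15 + 6*(-168)**2) - 37291 = (-15 + 6*28224) - 37291 = (-15 + 169344) - 37291 = 169329 - 37291 = 132038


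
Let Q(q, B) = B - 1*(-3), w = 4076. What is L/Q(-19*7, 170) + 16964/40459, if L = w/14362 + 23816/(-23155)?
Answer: 482972158986506/1163833783299385 ≈ 0.41498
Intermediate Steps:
L = -123832806/166276055 (L = 4076/14362 + 23816/(-23155) = 4076*(1/14362) + 23816*(-1/23155) = 2038/7181 - 23816/23155 = -123832806/166276055 ≈ -0.74474)
Q(q, B) = 3 + B (Q(q, B) = B + 3 = 3 + B)
L/Q(-19*7, 170) + 16964/40459 = -123832806/(166276055*(3 + 170)) + 16964/40459 = -123832806/166276055/173 + 16964*(1/40459) = -123832806/166276055*1/173 + 16964/40459 = -123832806/28765757515 + 16964/40459 = 482972158986506/1163833783299385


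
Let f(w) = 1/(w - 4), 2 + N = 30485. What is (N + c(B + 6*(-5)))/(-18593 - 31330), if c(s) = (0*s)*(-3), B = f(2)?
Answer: -1129/1849 ≈ -0.61060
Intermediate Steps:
N = 30483 (N = -2 + 30485 = 30483)
f(w) = 1/(-4 + w)
B = -½ (B = 1/(-4 + 2) = 1/(-2) = -½ ≈ -0.50000)
c(s) = 0 (c(s) = 0*(-3) = 0)
(N + c(B + 6*(-5)))/(-18593 - 31330) = (30483 + 0)/(-18593 - 31330) = 30483/(-49923) = 30483*(-1/49923) = -1129/1849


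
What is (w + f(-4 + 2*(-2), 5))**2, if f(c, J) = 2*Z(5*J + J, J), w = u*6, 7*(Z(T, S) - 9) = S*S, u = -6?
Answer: 5776/49 ≈ 117.88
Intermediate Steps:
Z(T, S) = 9 + S**2/7 (Z(T, S) = 9 + (S*S)/7 = 9 + S**2/7)
w = -36 (w = -6*6 = -36)
f(c, J) = 18 + 2*J**2/7 (f(c, J) = 2*(9 + J**2/7) = 18 + 2*J**2/7)
(w + f(-4 + 2*(-2), 5))**2 = (-36 + (18 + (2/7)*5**2))**2 = (-36 + (18 + (2/7)*25))**2 = (-36 + (18 + 50/7))**2 = (-36 + 176/7)**2 = (-76/7)**2 = 5776/49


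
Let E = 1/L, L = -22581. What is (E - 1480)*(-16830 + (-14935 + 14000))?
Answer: 593704185965/22581 ≈ 2.6292e+7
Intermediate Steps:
E = -1/22581 (E = 1/(-22581) = -1/22581 ≈ -4.4285e-5)
(E - 1480)*(-16830 + (-14935 + 14000)) = (-1/22581 - 1480)*(-16830 + (-14935 + 14000)) = -33419881*(-16830 - 935)/22581 = -33419881/22581*(-17765) = 593704185965/22581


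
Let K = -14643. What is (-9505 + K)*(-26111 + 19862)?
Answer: 150900852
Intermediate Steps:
(-9505 + K)*(-26111 + 19862) = (-9505 - 14643)*(-26111 + 19862) = -24148*(-6249) = 150900852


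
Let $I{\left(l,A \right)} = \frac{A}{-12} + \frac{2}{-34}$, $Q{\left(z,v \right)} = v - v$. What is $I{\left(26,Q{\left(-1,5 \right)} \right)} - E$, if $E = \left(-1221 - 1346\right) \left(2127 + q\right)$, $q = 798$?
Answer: $\frac{127644074}{17} \approx 7.5085 \cdot 10^{6}$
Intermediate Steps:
$Q{\left(z,v \right)} = 0$
$I{\left(l,A \right)} = - \frac{1}{17} - \frac{A}{12}$ ($I{\left(l,A \right)} = A \left(- \frac{1}{12}\right) + 2 \left(- \frac{1}{34}\right) = - \frac{A}{12} - \frac{1}{17} = - \frac{1}{17} - \frac{A}{12}$)
$E = -7508475$ ($E = \left(-1221 - 1346\right) \left(2127 + 798\right) = \left(-2567\right) 2925 = -7508475$)
$I{\left(26,Q{\left(-1,5 \right)} \right)} - E = \left(- \frac{1}{17} - 0\right) - -7508475 = \left(- \frac{1}{17} + 0\right) + 7508475 = - \frac{1}{17} + 7508475 = \frac{127644074}{17}$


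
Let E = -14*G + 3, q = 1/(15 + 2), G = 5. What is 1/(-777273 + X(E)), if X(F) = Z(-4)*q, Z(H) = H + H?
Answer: -17/13213649 ≈ -1.2865e-6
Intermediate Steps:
Z(H) = 2*H
q = 1/17 ≈ 0.058824
E = -67 (E = -14*5 + 3 = -70 + 3 = -67)
X(F) = -8/17 (X(F) = (2*(-4))*(1/17) = -8*1/17 = -8/17)
1/(-777273 + X(E)) = 1/(-777273 - 8/17) = 1/(-13213649/17) = -17/13213649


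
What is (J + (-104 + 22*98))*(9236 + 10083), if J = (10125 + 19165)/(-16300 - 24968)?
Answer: 817702234037/20634 ≈ 3.9629e+7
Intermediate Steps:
J = -14645/20634 (J = 29290/(-41268) = 29290*(-1/41268) = -14645/20634 ≈ -0.70975)
(J + (-104 + 22*98))*(9236 + 10083) = (-14645/20634 + (-104 + 22*98))*(9236 + 10083) = (-14645/20634 + (-104 + 2156))*19319 = (-14645/20634 + 2052)*19319 = (42326323/20634)*19319 = 817702234037/20634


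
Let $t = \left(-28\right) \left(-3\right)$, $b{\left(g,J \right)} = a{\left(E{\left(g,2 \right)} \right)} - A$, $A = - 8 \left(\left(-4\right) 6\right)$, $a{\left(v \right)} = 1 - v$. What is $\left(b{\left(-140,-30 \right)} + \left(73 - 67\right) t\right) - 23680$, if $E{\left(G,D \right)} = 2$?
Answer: $-23369$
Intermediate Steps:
$A = 192$ ($A = \left(-8\right) \left(-24\right) = 192$)
$b{\left(g,J \right)} = -193$ ($b{\left(g,J \right)} = \left(1 - 2\right) - 192 = -1 - 192 = -193$)
$t = 84$
$\left(b{\left(-140,-30 \right)} + \left(73 - 67\right) t\right) - 23680 = \left(-193 + \left(73 - 67\right) 84\right) - 23680 = \left(-193 + 6 \cdot 84\right) - 23680 = \left(-193 + 504\right) - 23680 = 311 - 23680 = -23369$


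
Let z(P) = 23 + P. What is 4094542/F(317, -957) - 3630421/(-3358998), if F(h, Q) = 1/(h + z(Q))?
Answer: -8485945522330751/3358998 ≈ -2.5263e+9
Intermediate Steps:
F(h, Q) = 1/(23 + Q + h) (F(h, Q) = 1/(h + (23 + Q)) = 1/(23 + Q + h))
4094542/F(317, -957) - 3630421/(-3358998) = 4094542/(1/(23 - 957 + 317)) - 3630421/(-3358998) = 4094542/(1/(-617)) - 3630421*(-1/3358998) = 4094542/(-1/617) + 3630421/3358998 = 4094542*(-617) + 3630421/3358998 = -2526332414 + 3630421/3358998 = -8485945522330751/3358998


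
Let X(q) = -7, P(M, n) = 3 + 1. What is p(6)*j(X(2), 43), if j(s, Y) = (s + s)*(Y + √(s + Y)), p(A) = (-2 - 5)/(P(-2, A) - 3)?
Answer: 4802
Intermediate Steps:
P(M, n) = 4
p(A) = -7 (p(A) = (-2 - 5)/(4 - 3) = -7/1 = -7*1 = -7)
j(s, Y) = 2*s*(Y + √(Y + s)) (j(s, Y) = (2*s)*(Y + √(Y + s)) = 2*s*(Y + √(Y + s)))
p(6)*j(X(2), 43) = -14*(-7)*(43 + √(43 - 7)) = -14*(-7)*(43 + √36) = -14*(-7)*(43 + 6) = -14*(-7)*49 = -7*(-686) = 4802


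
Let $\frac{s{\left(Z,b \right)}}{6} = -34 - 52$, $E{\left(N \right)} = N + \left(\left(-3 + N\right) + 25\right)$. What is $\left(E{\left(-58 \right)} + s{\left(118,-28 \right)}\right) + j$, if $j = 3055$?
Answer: $2445$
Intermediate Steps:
$E{\left(N \right)} = 22 + 2 N$ ($E{\left(N \right)} = N + \left(22 + N\right) = 22 + 2 N$)
$s{\left(Z,b \right)} = -516$ ($s{\left(Z,b \right)} = 6 \left(-34 - 52\right) = 6 \left(-86\right) = -516$)
$\left(E{\left(-58 \right)} + s{\left(118,-28 \right)}\right) + j = \left(\left(22 + 2 \left(-58\right)\right) - 516\right) + 3055 = \left(\left(22 - 116\right) - 516\right) + 3055 = \left(-94 - 516\right) + 3055 = -610 + 3055 = 2445$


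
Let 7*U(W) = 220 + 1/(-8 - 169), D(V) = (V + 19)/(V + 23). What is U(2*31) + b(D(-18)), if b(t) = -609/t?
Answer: -3733816/1239 ≈ -3013.6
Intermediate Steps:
D(V) = (19 + V)/(23 + V)
U(W) = 38939/1239 (U(W) = (220 + 1/(-8 - 169))/7 = (220 + 1/(-177))/7 = (220 - 1/177)/7 = (⅐)*(38939/177) = 38939/1239)
U(2*31) + b(D(-18)) = 38939/1239 - 609*(23 - 18)/(19 - 18) = 38939/1239 - 609/(1/5) = 38939/1239 - 609/((⅕)*1) = 38939/1239 - 609/⅕ = 38939/1239 - 609*5 = 38939/1239 - 3045 = -3733816/1239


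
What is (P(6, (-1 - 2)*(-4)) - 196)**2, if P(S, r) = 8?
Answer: 35344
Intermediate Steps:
(P(6, (-1 - 2)*(-4)) - 196)**2 = (8 - 196)**2 = (-188)**2 = 35344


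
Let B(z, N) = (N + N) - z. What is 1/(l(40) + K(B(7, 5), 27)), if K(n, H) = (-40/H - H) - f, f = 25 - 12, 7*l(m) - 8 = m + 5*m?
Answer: -189/1144 ≈ -0.16521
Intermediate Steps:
l(m) = 8/7 + 6*m/7 (l(m) = 8/7 + (m + 5*m)/7 = 8/7 + (6*m)/7 = 8/7 + 6*m/7)
B(z, N) = -z + 2*N (B(z, N) = 2*N - z = -z + 2*N)
f = 13
K(n, H) = -13 - H - 40/H (K(n, H) = (-40/H - H) - 1*13 = (-H - 40/H) - 13 = -13 - H - 40/H)
1/(l(40) + K(B(7, 5), 27)) = 1/((8/7 + (6/7)*40) + (-13 - 1*27 - 40/27)) = 1/((8/7 + 240/7) + (-13 - 27 - 40*1/27)) = 1/(248/7 + (-13 - 27 - 40/27)) = 1/(248/7 - 1120/27) = 1/(-1144/189) = -189/1144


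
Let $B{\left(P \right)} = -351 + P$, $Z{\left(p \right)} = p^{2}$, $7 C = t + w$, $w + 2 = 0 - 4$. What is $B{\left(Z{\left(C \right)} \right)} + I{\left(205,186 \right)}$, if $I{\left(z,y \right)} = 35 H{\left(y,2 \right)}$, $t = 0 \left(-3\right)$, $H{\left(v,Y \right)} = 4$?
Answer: $- \frac{10303}{49} \approx -210.27$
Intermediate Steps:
$w = -6$ ($w = -2 + \left(0 - 4\right) = -2 - 4 = -6$)
$t = 0$
$I{\left(z,y \right)} = 140$ ($I{\left(z,y \right)} = 35 \cdot 4 = 140$)
$C = - \frac{6}{7}$ ($C = \frac{0 - 6}{7} = \frac{1}{7} \left(-6\right) = - \frac{6}{7} \approx -0.85714$)
$B{\left(Z{\left(C \right)} \right)} + I{\left(205,186 \right)} = \left(-351 + \left(- \frac{6}{7}\right)^{2}\right) + 140 = \left(-351 + \frac{36}{49}\right) + 140 = - \frac{17163}{49} + 140 = - \frac{10303}{49}$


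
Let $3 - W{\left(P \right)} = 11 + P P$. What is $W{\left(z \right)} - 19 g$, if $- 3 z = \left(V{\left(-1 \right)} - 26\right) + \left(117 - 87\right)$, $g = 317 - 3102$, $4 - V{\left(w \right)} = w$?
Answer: $52898$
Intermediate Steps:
$V{\left(w \right)} = 4 - w$
$g = -2785$ ($g = 317 - 3102 = -2785$)
$z = -3$ ($z = - \frac{\left(\left(4 - -1\right) - 26\right) + \left(117 - 87\right)}{3} = - \frac{\left(\left(4 + 1\right) - 26\right) + \left(117 - 87\right)}{3} = - \frac{\left(5 - 26\right) + 30}{3} = - \frac{-21 + 30}{3} = \left(- \frac{1}{3}\right) 9 = -3$)
$W{\left(P \right)} = -8 - P^{2}$ ($W{\left(P \right)} = 3 - \left(11 + P P\right) = 3 - \left(11 + P^{2}\right) = -8 - P^{2}$)
$W{\left(z \right)} - 19 g = \left(-8 - \left(-3\right)^{2}\right) - -52915 = \left(-8 - 9\right) + 52915 = -17 + 52915 = 52898$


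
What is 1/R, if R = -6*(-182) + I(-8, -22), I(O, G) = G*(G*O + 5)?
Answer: -1/2890 ≈ -0.00034602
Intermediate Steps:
I(O, G) = G*(5 + G*O)
R = -2890 (R = -6*(-182) - 22*(5 - 22*(-8)) = 1092 - 22*(5 + 176) = 1092 - 22*181 = 1092 - 3982 = -2890)
1/R = 1/(-2890) = -1/2890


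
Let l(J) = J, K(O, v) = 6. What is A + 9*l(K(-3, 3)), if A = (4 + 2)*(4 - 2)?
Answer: 66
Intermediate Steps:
A = 12 (A = 6*2 = 12)
A + 9*l(K(-3, 3)) = 12 + 9*6 = 12 + 54 = 66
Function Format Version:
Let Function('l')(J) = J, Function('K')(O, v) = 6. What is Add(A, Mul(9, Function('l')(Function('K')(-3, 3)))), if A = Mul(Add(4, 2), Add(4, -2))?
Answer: 66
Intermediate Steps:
A = 12 (A = Mul(6, 2) = 12)
Add(A, Mul(9, Function('l')(Function('K')(-3, 3)))) = Add(12, Mul(9, 6)) = Add(12, 54) = 66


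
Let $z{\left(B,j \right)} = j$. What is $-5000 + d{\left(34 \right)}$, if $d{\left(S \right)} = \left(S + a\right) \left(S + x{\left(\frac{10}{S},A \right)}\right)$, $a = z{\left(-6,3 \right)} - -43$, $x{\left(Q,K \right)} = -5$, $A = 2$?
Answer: $-2680$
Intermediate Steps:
$a = 46$ ($a = 3 - -43 = 3 + 43 = 46$)
$d{\left(S \right)} = \left(-5 + S\right) \left(46 + S\right)$ ($d{\left(S \right)} = \left(S + 46\right) \left(S - 5\right) = \left(46 + S\right) \left(-5 + S\right) = \left(-5 + S\right) \left(46 + S\right)$)
$-5000 + d{\left(34 \right)} = -5000 + \left(-230 + 34^{2} + 41 \cdot 34\right) = -5000 + \left(-230 + 1156 + 1394\right) = -5000 + 2320 = -2680$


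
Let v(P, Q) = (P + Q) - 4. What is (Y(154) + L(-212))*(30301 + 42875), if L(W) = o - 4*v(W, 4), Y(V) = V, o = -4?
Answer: 73029648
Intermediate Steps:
v(P, Q) = -4 + P + Q
L(W) = -4 - 4*W (L(W) = -4 - 4*(-4 + W + 4) = -4 - 4*W)
(Y(154) + L(-212))*(30301 + 42875) = (154 + (-4 - 4*(-212)))*(30301 + 42875) = (154 + (-4 + 848))*73176 = (154 + 844)*73176 = 998*73176 = 73029648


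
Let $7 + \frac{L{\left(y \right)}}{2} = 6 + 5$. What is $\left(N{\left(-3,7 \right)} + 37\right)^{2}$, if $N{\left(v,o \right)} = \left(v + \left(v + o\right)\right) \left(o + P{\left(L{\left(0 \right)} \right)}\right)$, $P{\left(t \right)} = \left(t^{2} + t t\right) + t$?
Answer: $32400$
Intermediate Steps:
$L{\left(y \right)} = 8$ ($L{\left(y \right)} = -14 + 2 \left(6 + 5\right) = -14 + 2 \cdot 11 = -14 + 22 = 8$)
$P{\left(t \right)} = t + 2 t^{2}$ ($P{\left(t \right)} = \left(t^{2} + t^{2}\right) + t = 2 t^{2} + t = t + 2 t^{2}$)
$N{\left(v,o \right)} = \left(136 + o\right) \left(o + 2 v\right)$ ($N{\left(v,o \right)} = \left(v + \left(v + o\right)\right) \left(o + 8 \left(1 + 2 \cdot 8\right)\right) = \left(v + \left(o + v\right)\right) \left(o + 8 \left(1 + 16\right)\right) = \left(o + 2 v\right) \left(o + 8 \cdot 17\right) = \left(o + 2 v\right) \left(o + 136\right) = \left(o + 2 v\right) \left(136 + o\right) = \left(136 + o\right) \left(o + 2 v\right)$)
$\left(N{\left(-3,7 \right)} + 37\right)^{2} = \left(\left(7^{2} + 136 \cdot 7 + 272 \left(-3\right) + 2 \cdot 7 \left(-3\right)\right) + 37\right)^{2} = \left(\left(49 + 952 - 816 - 42\right) + 37\right)^{2} = \left(143 + 37\right)^{2} = 180^{2} = 32400$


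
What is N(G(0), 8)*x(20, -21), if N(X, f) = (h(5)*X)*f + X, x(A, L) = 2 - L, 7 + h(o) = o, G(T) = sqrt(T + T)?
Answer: 0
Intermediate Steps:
G(T) = sqrt(2)*sqrt(T) (G(T) = sqrt(2*T) = sqrt(2)*sqrt(T))
h(o) = -7 + o
N(X, f) = X - 2*X*f (N(X, f) = ((-7 + 5)*X)*f + X = (-2*X)*f + X = -2*X*f + X = X - 2*X*f)
N(G(0), 8)*x(20, -21) = ((sqrt(2)*sqrt(0))*(1 - 2*8))*(2 - 1*(-21)) = ((sqrt(2)*0)*(1 - 16))*(2 + 21) = (0*(-15))*23 = 0*23 = 0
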